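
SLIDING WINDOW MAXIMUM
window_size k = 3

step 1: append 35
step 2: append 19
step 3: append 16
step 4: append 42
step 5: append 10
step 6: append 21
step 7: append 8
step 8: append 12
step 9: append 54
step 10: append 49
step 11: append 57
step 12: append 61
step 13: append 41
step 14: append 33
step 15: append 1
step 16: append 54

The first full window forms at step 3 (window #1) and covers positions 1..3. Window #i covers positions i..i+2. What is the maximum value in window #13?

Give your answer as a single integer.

step 1: append 35 -> window=[35] (not full yet)
step 2: append 19 -> window=[35, 19] (not full yet)
step 3: append 16 -> window=[35, 19, 16] -> max=35
step 4: append 42 -> window=[19, 16, 42] -> max=42
step 5: append 10 -> window=[16, 42, 10] -> max=42
step 6: append 21 -> window=[42, 10, 21] -> max=42
step 7: append 8 -> window=[10, 21, 8] -> max=21
step 8: append 12 -> window=[21, 8, 12] -> max=21
step 9: append 54 -> window=[8, 12, 54] -> max=54
step 10: append 49 -> window=[12, 54, 49] -> max=54
step 11: append 57 -> window=[54, 49, 57] -> max=57
step 12: append 61 -> window=[49, 57, 61] -> max=61
step 13: append 41 -> window=[57, 61, 41] -> max=61
step 14: append 33 -> window=[61, 41, 33] -> max=61
step 15: append 1 -> window=[41, 33, 1] -> max=41
Window #13 max = 41

Answer: 41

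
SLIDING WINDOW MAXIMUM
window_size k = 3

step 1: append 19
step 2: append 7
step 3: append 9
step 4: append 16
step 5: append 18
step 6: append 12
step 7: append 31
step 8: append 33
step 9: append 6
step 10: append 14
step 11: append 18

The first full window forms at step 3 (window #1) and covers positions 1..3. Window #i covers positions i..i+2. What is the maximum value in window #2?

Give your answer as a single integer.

step 1: append 19 -> window=[19] (not full yet)
step 2: append 7 -> window=[19, 7] (not full yet)
step 3: append 9 -> window=[19, 7, 9] -> max=19
step 4: append 16 -> window=[7, 9, 16] -> max=16
Window #2 max = 16

Answer: 16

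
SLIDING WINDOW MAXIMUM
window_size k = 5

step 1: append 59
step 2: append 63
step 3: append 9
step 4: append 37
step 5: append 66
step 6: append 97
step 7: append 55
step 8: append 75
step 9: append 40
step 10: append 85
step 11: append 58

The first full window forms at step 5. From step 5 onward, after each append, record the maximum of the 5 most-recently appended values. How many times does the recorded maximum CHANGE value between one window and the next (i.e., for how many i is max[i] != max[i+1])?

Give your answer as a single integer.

Answer: 2

Derivation:
step 1: append 59 -> window=[59] (not full yet)
step 2: append 63 -> window=[59, 63] (not full yet)
step 3: append 9 -> window=[59, 63, 9] (not full yet)
step 4: append 37 -> window=[59, 63, 9, 37] (not full yet)
step 5: append 66 -> window=[59, 63, 9, 37, 66] -> max=66
step 6: append 97 -> window=[63, 9, 37, 66, 97] -> max=97
step 7: append 55 -> window=[9, 37, 66, 97, 55] -> max=97
step 8: append 75 -> window=[37, 66, 97, 55, 75] -> max=97
step 9: append 40 -> window=[66, 97, 55, 75, 40] -> max=97
step 10: append 85 -> window=[97, 55, 75, 40, 85] -> max=97
step 11: append 58 -> window=[55, 75, 40, 85, 58] -> max=85
Recorded maximums: 66 97 97 97 97 97 85
Changes between consecutive maximums: 2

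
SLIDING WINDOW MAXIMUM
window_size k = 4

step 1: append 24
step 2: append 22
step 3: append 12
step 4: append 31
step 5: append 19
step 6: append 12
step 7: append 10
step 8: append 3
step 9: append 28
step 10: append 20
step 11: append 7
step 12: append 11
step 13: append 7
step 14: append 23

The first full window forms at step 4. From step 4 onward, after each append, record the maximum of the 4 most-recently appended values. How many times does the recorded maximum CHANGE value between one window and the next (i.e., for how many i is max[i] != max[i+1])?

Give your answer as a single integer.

step 1: append 24 -> window=[24] (not full yet)
step 2: append 22 -> window=[24, 22] (not full yet)
step 3: append 12 -> window=[24, 22, 12] (not full yet)
step 4: append 31 -> window=[24, 22, 12, 31] -> max=31
step 5: append 19 -> window=[22, 12, 31, 19] -> max=31
step 6: append 12 -> window=[12, 31, 19, 12] -> max=31
step 7: append 10 -> window=[31, 19, 12, 10] -> max=31
step 8: append 3 -> window=[19, 12, 10, 3] -> max=19
step 9: append 28 -> window=[12, 10, 3, 28] -> max=28
step 10: append 20 -> window=[10, 3, 28, 20] -> max=28
step 11: append 7 -> window=[3, 28, 20, 7] -> max=28
step 12: append 11 -> window=[28, 20, 7, 11] -> max=28
step 13: append 7 -> window=[20, 7, 11, 7] -> max=20
step 14: append 23 -> window=[7, 11, 7, 23] -> max=23
Recorded maximums: 31 31 31 31 19 28 28 28 28 20 23
Changes between consecutive maximums: 4

Answer: 4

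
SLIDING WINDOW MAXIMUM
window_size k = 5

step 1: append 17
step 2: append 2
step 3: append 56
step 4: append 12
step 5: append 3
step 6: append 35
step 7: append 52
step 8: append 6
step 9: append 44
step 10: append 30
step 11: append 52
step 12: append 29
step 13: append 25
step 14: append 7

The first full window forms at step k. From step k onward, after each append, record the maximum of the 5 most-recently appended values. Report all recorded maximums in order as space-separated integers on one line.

Answer: 56 56 56 52 52 52 52 52 52 52

Derivation:
step 1: append 17 -> window=[17] (not full yet)
step 2: append 2 -> window=[17, 2] (not full yet)
step 3: append 56 -> window=[17, 2, 56] (not full yet)
step 4: append 12 -> window=[17, 2, 56, 12] (not full yet)
step 5: append 3 -> window=[17, 2, 56, 12, 3] -> max=56
step 6: append 35 -> window=[2, 56, 12, 3, 35] -> max=56
step 7: append 52 -> window=[56, 12, 3, 35, 52] -> max=56
step 8: append 6 -> window=[12, 3, 35, 52, 6] -> max=52
step 9: append 44 -> window=[3, 35, 52, 6, 44] -> max=52
step 10: append 30 -> window=[35, 52, 6, 44, 30] -> max=52
step 11: append 52 -> window=[52, 6, 44, 30, 52] -> max=52
step 12: append 29 -> window=[6, 44, 30, 52, 29] -> max=52
step 13: append 25 -> window=[44, 30, 52, 29, 25] -> max=52
step 14: append 7 -> window=[30, 52, 29, 25, 7] -> max=52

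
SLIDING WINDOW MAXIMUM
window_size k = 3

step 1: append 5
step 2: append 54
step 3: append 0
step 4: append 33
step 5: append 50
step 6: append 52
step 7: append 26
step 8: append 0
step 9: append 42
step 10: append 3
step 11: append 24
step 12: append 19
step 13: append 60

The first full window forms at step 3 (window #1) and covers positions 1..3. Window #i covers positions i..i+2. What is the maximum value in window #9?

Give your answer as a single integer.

Answer: 42

Derivation:
step 1: append 5 -> window=[5] (not full yet)
step 2: append 54 -> window=[5, 54] (not full yet)
step 3: append 0 -> window=[5, 54, 0] -> max=54
step 4: append 33 -> window=[54, 0, 33] -> max=54
step 5: append 50 -> window=[0, 33, 50] -> max=50
step 6: append 52 -> window=[33, 50, 52] -> max=52
step 7: append 26 -> window=[50, 52, 26] -> max=52
step 8: append 0 -> window=[52, 26, 0] -> max=52
step 9: append 42 -> window=[26, 0, 42] -> max=42
step 10: append 3 -> window=[0, 42, 3] -> max=42
step 11: append 24 -> window=[42, 3, 24] -> max=42
Window #9 max = 42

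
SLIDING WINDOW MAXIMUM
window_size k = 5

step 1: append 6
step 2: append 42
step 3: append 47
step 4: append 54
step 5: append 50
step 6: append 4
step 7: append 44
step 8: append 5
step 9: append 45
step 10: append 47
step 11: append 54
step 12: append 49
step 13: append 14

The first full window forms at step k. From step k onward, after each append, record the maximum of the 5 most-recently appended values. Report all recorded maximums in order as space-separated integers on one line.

step 1: append 6 -> window=[6] (not full yet)
step 2: append 42 -> window=[6, 42] (not full yet)
step 3: append 47 -> window=[6, 42, 47] (not full yet)
step 4: append 54 -> window=[6, 42, 47, 54] (not full yet)
step 5: append 50 -> window=[6, 42, 47, 54, 50] -> max=54
step 6: append 4 -> window=[42, 47, 54, 50, 4] -> max=54
step 7: append 44 -> window=[47, 54, 50, 4, 44] -> max=54
step 8: append 5 -> window=[54, 50, 4, 44, 5] -> max=54
step 9: append 45 -> window=[50, 4, 44, 5, 45] -> max=50
step 10: append 47 -> window=[4, 44, 5, 45, 47] -> max=47
step 11: append 54 -> window=[44, 5, 45, 47, 54] -> max=54
step 12: append 49 -> window=[5, 45, 47, 54, 49] -> max=54
step 13: append 14 -> window=[45, 47, 54, 49, 14] -> max=54

Answer: 54 54 54 54 50 47 54 54 54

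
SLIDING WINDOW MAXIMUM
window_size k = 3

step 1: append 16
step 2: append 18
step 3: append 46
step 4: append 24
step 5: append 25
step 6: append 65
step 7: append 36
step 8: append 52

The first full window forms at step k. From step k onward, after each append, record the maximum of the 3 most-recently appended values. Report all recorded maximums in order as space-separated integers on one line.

step 1: append 16 -> window=[16] (not full yet)
step 2: append 18 -> window=[16, 18] (not full yet)
step 3: append 46 -> window=[16, 18, 46] -> max=46
step 4: append 24 -> window=[18, 46, 24] -> max=46
step 5: append 25 -> window=[46, 24, 25] -> max=46
step 6: append 65 -> window=[24, 25, 65] -> max=65
step 7: append 36 -> window=[25, 65, 36] -> max=65
step 8: append 52 -> window=[65, 36, 52] -> max=65

Answer: 46 46 46 65 65 65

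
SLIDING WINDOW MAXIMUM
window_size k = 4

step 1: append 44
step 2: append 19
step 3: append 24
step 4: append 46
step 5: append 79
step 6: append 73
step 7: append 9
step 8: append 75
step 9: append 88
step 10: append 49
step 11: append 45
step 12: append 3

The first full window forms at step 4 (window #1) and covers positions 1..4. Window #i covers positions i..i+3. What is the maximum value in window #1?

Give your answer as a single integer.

step 1: append 44 -> window=[44] (not full yet)
step 2: append 19 -> window=[44, 19] (not full yet)
step 3: append 24 -> window=[44, 19, 24] (not full yet)
step 4: append 46 -> window=[44, 19, 24, 46] -> max=46
Window #1 max = 46

Answer: 46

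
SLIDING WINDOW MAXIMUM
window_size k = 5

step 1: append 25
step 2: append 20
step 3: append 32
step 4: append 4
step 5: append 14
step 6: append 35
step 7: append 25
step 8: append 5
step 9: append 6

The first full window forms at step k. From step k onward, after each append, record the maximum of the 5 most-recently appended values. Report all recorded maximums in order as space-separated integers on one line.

step 1: append 25 -> window=[25] (not full yet)
step 2: append 20 -> window=[25, 20] (not full yet)
step 3: append 32 -> window=[25, 20, 32] (not full yet)
step 4: append 4 -> window=[25, 20, 32, 4] (not full yet)
step 5: append 14 -> window=[25, 20, 32, 4, 14] -> max=32
step 6: append 35 -> window=[20, 32, 4, 14, 35] -> max=35
step 7: append 25 -> window=[32, 4, 14, 35, 25] -> max=35
step 8: append 5 -> window=[4, 14, 35, 25, 5] -> max=35
step 9: append 6 -> window=[14, 35, 25, 5, 6] -> max=35

Answer: 32 35 35 35 35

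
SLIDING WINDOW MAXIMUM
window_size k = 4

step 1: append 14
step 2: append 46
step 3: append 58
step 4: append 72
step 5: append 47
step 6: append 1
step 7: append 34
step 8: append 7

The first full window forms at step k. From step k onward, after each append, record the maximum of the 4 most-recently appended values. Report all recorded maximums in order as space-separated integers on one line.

Answer: 72 72 72 72 47

Derivation:
step 1: append 14 -> window=[14] (not full yet)
step 2: append 46 -> window=[14, 46] (not full yet)
step 3: append 58 -> window=[14, 46, 58] (not full yet)
step 4: append 72 -> window=[14, 46, 58, 72] -> max=72
step 5: append 47 -> window=[46, 58, 72, 47] -> max=72
step 6: append 1 -> window=[58, 72, 47, 1] -> max=72
step 7: append 34 -> window=[72, 47, 1, 34] -> max=72
step 8: append 7 -> window=[47, 1, 34, 7] -> max=47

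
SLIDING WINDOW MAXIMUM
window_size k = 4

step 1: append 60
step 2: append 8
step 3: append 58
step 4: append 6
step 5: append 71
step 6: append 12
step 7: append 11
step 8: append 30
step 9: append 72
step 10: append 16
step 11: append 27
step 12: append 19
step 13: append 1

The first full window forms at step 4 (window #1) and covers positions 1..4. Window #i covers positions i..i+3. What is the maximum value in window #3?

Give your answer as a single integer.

step 1: append 60 -> window=[60] (not full yet)
step 2: append 8 -> window=[60, 8] (not full yet)
step 3: append 58 -> window=[60, 8, 58] (not full yet)
step 4: append 6 -> window=[60, 8, 58, 6] -> max=60
step 5: append 71 -> window=[8, 58, 6, 71] -> max=71
step 6: append 12 -> window=[58, 6, 71, 12] -> max=71
Window #3 max = 71

Answer: 71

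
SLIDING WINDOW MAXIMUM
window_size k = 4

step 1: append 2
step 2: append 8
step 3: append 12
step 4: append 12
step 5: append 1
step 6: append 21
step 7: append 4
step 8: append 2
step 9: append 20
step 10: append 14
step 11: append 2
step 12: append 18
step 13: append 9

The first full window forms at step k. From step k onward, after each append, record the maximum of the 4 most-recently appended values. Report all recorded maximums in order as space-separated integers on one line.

step 1: append 2 -> window=[2] (not full yet)
step 2: append 8 -> window=[2, 8] (not full yet)
step 3: append 12 -> window=[2, 8, 12] (not full yet)
step 4: append 12 -> window=[2, 8, 12, 12] -> max=12
step 5: append 1 -> window=[8, 12, 12, 1] -> max=12
step 6: append 21 -> window=[12, 12, 1, 21] -> max=21
step 7: append 4 -> window=[12, 1, 21, 4] -> max=21
step 8: append 2 -> window=[1, 21, 4, 2] -> max=21
step 9: append 20 -> window=[21, 4, 2, 20] -> max=21
step 10: append 14 -> window=[4, 2, 20, 14] -> max=20
step 11: append 2 -> window=[2, 20, 14, 2] -> max=20
step 12: append 18 -> window=[20, 14, 2, 18] -> max=20
step 13: append 9 -> window=[14, 2, 18, 9] -> max=18

Answer: 12 12 21 21 21 21 20 20 20 18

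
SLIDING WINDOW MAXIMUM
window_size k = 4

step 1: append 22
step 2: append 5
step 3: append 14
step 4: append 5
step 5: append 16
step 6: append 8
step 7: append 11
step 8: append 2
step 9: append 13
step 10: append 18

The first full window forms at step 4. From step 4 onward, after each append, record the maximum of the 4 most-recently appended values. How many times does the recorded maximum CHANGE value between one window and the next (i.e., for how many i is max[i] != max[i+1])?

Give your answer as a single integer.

Answer: 3

Derivation:
step 1: append 22 -> window=[22] (not full yet)
step 2: append 5 -> window=[22, 5] (not full yet)
step 3: append 14 -> window=[22, 5, 14] (not full yet)
step 4: append 5 -> window=[22, 5, 14, 5] -> max=22
step 5: append 16 -> window=[5, 14, 5, 16] -> max=16
step 6: append 8 -> window=[14, 5, 16, 8] -> max=16
step 7: append 11 -> window=[5, 16, 8, 11] -> max=16
step 8: append 2 -> window=[16, 8, 11, 2] -> max=16
step 9: append 13 -> window=[8, 11, 2, 13] -> max=13
step 10: append 18 -> window=[11, 2, 13, 18] -> max=18
Recorded maximums: 22 16 16 16 16 13 18
Changes between consecutive maximums: 3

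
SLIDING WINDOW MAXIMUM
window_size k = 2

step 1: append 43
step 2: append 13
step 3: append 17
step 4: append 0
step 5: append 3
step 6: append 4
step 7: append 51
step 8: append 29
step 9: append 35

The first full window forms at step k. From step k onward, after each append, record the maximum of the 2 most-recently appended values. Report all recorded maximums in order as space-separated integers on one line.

Answer: 43 17 17 3 4 51 51 35

Derivation:
step 1: append 43 -> window=[43] (not full yet)
step 2: append 13 -> window=[43, 13] -> max=43
step 3: append 17 -> window=[13, 17] -> max=17
step 4: append 0 -> window=[17, 0] -> max=17
step 5: append 3 -> window=[0, 3] -> max=3
step 6: append 4 -> window=[3, 4] -> max=4
step 7: append 51 -> window=[4, 51] -> max=51
step 8: append 29 -> window=[51, 29] -> max=51
step 9: append 35 -> window=[29, 35] -> max=35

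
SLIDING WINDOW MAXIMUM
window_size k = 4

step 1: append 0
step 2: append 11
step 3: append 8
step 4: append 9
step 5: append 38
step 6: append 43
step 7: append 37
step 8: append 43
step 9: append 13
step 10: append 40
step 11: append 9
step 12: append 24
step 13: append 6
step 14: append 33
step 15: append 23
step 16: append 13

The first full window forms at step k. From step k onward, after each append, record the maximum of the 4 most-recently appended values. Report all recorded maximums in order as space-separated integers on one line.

step 1: append 0 -> window=[0] (not full yet)
step 2: append 11 -> window=[0, 11] (not full yet)
step 3: append 8 -> window=[0, 11, 8] (not full yet)
step 4: append 9 -> window=[0, 11, 8, 9] -> max=11
step 5: append 38 -> window=[11, 8, 9, 38] -> max=38
step 6: append 43 -> window=[8, 9, 38, 43] -> max=43
step 7: append 37 -> window=[9, 38, 43, 37] -> max=43
step 8: append 43 -> window=[38, 43, 37, 43] -> max=43
step 9: append 13 -> window=[43, 37, 43, 13] -> max=43
step 10: append 40 -> window=[37, 43, 13, 40] -> max=43
step 11: append 9 -> window=[43, 13, 40, 9] -> max=43
step 12: append 24 -> window=[13, 40, 9, 24] -> max=40
step 13: append 6 -> window=[40, 9, 24, 6] -> max=40
step 14: append 33 -> window=[9, 24, 6, 33] -> max=33
step 15: append 23 -> window=[24, 6, 33, 23] -> max=33
step 16: append 13 -> window=[6, 33, 23, 13] -> max=33

Answer: 11 38 43 43 43 43 43 43 40 40 33 33 33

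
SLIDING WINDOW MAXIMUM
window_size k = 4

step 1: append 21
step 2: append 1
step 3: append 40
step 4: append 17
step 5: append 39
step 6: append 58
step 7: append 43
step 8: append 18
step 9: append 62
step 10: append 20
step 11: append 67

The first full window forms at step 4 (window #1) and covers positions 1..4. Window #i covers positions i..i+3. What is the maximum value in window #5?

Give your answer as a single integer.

Answer: 58

Derivation:
step 1: append 21 -> window=[21] (not full yet)
step 2: append 1 -> window=[21, 1] (not full yet)
step 3: append 40 -> window=[21, 1, 40] (not full yet)
step 4: append 17 -> window=[21, 1, 40, 17] -> max=40
step 5: append 39 -> window=[1, 40, 17, 39] -> max=40
step 6: append 58 -> window=[40, 17, 39, 58] -> max=58
step 7: append 43 -> window=[17, 39, 58, 43] -> max=58
step 8: append 18 -> window=[39, 58, 43, 18] -> max=58
Window #5 max = 58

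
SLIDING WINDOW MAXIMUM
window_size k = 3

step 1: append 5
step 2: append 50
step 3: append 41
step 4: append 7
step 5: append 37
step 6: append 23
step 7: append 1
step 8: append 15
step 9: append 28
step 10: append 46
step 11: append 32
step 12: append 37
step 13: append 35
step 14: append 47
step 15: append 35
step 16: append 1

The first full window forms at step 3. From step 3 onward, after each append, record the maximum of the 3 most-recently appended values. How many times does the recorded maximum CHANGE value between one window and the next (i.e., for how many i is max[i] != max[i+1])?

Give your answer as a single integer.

Answer: 7

Derivation:
step 1: append 5 -> window=[5] (not full yet)
step 2: append 50 -> window=[5, 50] (not full yet)
step 3: append 41 -> window=[5, 50, 41] -> max=50
step 4: append 7 -> window=[50, 41, 7] -> max=50
step 5: append 37 -> window=[41, 7, 37] -> max=41
step 6: append 23 -> window=[7, 37, 23] -> max=37
step 7: append 1 -> window=[37, 23, 1] -> max=37
step 8: append 15 -> window=[23, 1, 15] -> max=23
step 9: append 28 -> window=[1, 15, 28] -> max=28
step 10: append 46 -> window=[15, 28, 46] -> max=46
step 11: append 32 -> window=[28, 46, 32] -> max=46
step 12: append 37 -> window=[46, 32, 37] -> max=46
step 13: append 35 -> window=[32, 37, 35] -> max=37
step 14: append 47 -> window=[37, 35, 47] -> max=47
step 15: append 35 -> window=[35, 47, 35] -> max=47
step 16: append 1 -> window=[47, 35, 1] -> max=47
Recorded maximums: 50 50 41 37 37 23 28 46 46 46 37 47 47 47
Changes between consecutive maximums: 7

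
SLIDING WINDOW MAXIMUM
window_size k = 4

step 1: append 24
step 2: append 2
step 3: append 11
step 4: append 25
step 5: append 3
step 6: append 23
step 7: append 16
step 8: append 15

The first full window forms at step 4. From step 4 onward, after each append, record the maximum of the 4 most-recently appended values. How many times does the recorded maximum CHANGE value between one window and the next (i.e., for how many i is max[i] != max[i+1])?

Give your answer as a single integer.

Answer: 1

Derivation:
step 1: append 24 -> window=[24] (not full yet)
step 2: append 2 -> window=[24, 2] (not full yet)
step 3: append 11 -> window=[24, 2, 11] (not full yet)
step 4: append 25 -> window=[24, 2, 11, 25] -> max=25
step 5: append 3 -> window=[2, 11, 25, 3] -> max=25
step 6: append 23 -> window=[11, 25, 3, 23] -> max=25
step 7: append 16 -> window=[25, 3, 23, 16] -> max=25
step 8: append 15 -> window=[3, 23, 16, 15] -> max=23
Recorded maximums: 25 25 25 25 23
Changes between consecutive maximums: 1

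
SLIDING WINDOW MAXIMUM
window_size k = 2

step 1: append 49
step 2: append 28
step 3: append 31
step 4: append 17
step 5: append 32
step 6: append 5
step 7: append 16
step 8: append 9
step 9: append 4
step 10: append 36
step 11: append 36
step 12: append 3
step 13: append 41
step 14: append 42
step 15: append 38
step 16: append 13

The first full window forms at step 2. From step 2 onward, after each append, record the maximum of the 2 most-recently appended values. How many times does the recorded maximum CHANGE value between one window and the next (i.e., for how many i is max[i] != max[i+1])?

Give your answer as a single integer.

Answer: 8

Derivation:
step 1: append 49 -> window=[49] (not full yet)
step 2: append 28 -> window=[49, 28] -> max=49
step 3: append 31 -> window=[28, 31] -> max=31
step 4: append 17 -> window=[31, 17] -> max=31
step 5: append 32 -> window=[17, 32] -> max=32
step 6: append 5 -> window=[32, 5] -> max=32
step 7: append 16 -> window=[5, 16] -> max=16
step 8: append 9 -> window=[16, 9] -> max=16
step 9: append 4 -> window=[9, 4] -> max=9
step 10: append 36 -> window=[4, 36] -> max=36
step 11: append 36 -> window=[36, 36] -> max=36
step 12: append 3 -> window=[36, 3] -> max=36
step 13: append 41 -> window=[3, 41] -> max=41
step 14: append 42 -> window=[41, 42] -> max=42
step 15: append 38 -> window=[42, 38] -> max=42
step 16: append 13 -> window=[38, 13] -> max=38
Recorded maximums: 49 31 31 32 32 16 16 9 36 36 36 41 42 42 38
Changes between consecutive maximums: 8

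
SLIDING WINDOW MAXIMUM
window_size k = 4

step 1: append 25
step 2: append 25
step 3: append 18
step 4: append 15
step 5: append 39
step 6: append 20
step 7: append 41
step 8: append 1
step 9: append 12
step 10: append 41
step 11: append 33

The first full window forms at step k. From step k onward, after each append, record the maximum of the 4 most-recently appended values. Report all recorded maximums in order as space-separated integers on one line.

step 1: append 25 -> window=[25] (not full yet)
step 2: append 25 -> window=[25, 25] (not full yet)
step 3: append 18 -> window=[25, 25, 18] (not full yet)
step 4: append 15 -> window=[25, 25, 18, 15] -> max=25
step 5: append 39 -> window=[25, 18, 15, 39] -> max=39
step 6: append 20 -> window=[18, 15, 39, 20] -> max=39
step 7: append 41 -> window=[15, 39, 20, 41] -> max=41
step 8: append 1 -> window=[39, 20, 41, 1] -> max=41
step 9: append 12 -> window=[20, 41, 1, 12] -> max=41
step 10: append 41 -> window=[41, 1, 12, 41] -> max=41
step 11: append 33 -> window=[1, 12, 41, 33] -> max=41

Answer: 25 39 39 41 41 41 41 41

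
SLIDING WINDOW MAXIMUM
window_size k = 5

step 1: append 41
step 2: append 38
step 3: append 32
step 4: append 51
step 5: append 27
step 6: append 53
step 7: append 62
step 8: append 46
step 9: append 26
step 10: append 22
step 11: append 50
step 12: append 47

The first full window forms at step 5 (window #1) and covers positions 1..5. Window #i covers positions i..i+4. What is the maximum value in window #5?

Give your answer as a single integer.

step 1: append 41 -> window=[41] (not full yet)
step 2: append 38 -> window=[41, 38] (not full yet)
step 3: append 32 -> window=[41, 38, 32] (not full yet)
step 4: append 51 -> window=[41, 38, 32, 51] (not full yet)
step 5: append 27 -> window=[41, 38, 32, 51, 27] -> max=51
step 6: append 53 -> window=[38, 32, 51, 27, 53] -> max=53
step 7: append 62 -> window=[32, 51, 27, 53, 62] -> max=62
step 8: append 46 -> window=[51, 27, 53, 62, 46] -> max=62
step 9: append 26 -> window=[27, 53, 62, 46, 26] -> max=62
Window #5 max = 62

Answer: 62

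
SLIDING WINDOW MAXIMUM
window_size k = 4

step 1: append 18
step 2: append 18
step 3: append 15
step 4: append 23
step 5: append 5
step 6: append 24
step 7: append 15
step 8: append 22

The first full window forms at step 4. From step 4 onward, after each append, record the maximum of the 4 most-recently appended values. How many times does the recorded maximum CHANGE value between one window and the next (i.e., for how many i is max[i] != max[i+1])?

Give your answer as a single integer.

step 1: append 18 -> window=[18] (not full yet)
step 2: append 18 -> window=[18, 18] (not full yet)
step 3: append 15 -> window=[18, 18, 15] (not full yet)
step 4: append 23 -> window=[18, 18, 15, 23] -> max=23
step 5: append 5 -> window=[18, 15, 23, 5] -> max=23
step 6: append 24 -> window=[15, 23, 5, 24] -> max=24
step 7: append 15 -> window=[23, 5, 24, 15] -> max=24
step 8: append 22 -> window=[5, 24, 15, 22] -> max=24
Recorded maximums: 23 23 24 24 24
Changes between consecutive maximums: 1

Answer: 1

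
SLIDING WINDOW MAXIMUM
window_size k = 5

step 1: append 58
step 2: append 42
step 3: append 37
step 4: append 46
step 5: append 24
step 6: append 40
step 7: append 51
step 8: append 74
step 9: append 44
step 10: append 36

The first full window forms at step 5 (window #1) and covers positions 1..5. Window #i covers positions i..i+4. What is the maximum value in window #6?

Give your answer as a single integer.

step 1: append 58 -> window=[58] (not full yet)
step 2: append 42 -> window=[58, 42] (not full yet)
step 3: append 37 -> window=[58, 42, 37] (not full yet)
step 4: append 46 -> window=[58, 42, 37, 46] (not full yet)
step 5: append 24 -> window=[58, 42, 37, 46, 24] -> max=58
step 6: append 40 -> window=[42, 37, 46, 24, 40] -> max=46
step 7: append 51 -> window=[37, 46, 24, 40, 51] -> max=51
step 8: append 74 -> window=[46, 24, 40, 51, 74] -> max=74
step 9: append 44 -> window=[24, 40, 51, 74, 44] -> max=74
step 10: append 36 -> window=[40, 51, 74, 44, 36] -> max=74
Window #6 max = 74

Answer: 74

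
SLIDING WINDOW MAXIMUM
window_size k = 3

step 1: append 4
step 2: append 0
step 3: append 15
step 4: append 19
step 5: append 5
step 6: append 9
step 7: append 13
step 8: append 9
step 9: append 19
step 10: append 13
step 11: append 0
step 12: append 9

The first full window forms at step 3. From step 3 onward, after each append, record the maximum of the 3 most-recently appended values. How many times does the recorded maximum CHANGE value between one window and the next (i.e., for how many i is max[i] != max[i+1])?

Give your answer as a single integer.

step 1: append 4 -> window=[4] (not full yet)
step 2: append 0 -> window=[4, 0] (not full yet)
step 3: append 15 -> window=[4, 0, 15] -> max=15
step 4: append 19 -> window=[0, 15, 19] -> max=19
step 5: append 5 -> window=[15, 19, 5] -> max=19
step 6: append 9 -> window=[19, 5, 9] -> max=19
step 7: append 13 -> window=[5, 9, 13] -> max=13
step 8: append 9 -> window=[9, 13, 9] -> max=13
step 9: append 19 -> window=[13, 9, 19] -> max=19
step 10: append 13 -> window=[9, 19, 13] -> max=19
step 11: append 0 -> window=[19, 13, 0] -> max=19
step 12: append 9 -> window=[13, 0, 9] -> max=13
Recorded maximums: 15 19 19 19 13 13 19 19 19 13
Changes between consecutive maximums: 4

Answer: 4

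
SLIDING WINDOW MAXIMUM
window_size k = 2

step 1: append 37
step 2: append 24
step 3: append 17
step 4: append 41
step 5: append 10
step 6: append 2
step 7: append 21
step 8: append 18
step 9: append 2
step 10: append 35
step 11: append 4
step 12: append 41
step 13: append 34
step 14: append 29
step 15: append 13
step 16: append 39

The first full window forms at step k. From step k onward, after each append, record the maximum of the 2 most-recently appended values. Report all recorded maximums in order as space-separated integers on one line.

step 1: append 37 -> window=[37] (not full yet)
step 2: append 24 -> window=[37, 24] -> max=37
step 3: append 17 -> window=[24, 17] -> max=24
step 4: append 41 -> window=[17, 41] -> max=41
step 5: append 10 -> window=[41, 10] -> max=41
step 6: append 2 -> window=[10, 2] -> max=10
step 7: append 21 -> window=[2, 21] -> max=21
step 8: append 18 -> window=[21, 18] -> max=21
step 9: append 2 -> window=[18, 2] -> max=18
step 10: append 35 -> window=[2, 35] -> max=35
step 11: append 4 -> window=[35, 4] -> max=35
step 12: append 41 -> window=[4, 41] -> max=41
step 13: append 34 -> window=[41, 34] -> max=41
step 14: append 29 -> window=[34, 29] -> max=34
step 15: append 13 -> window=[29, 13] -> max=29
step 16: append 39 -> window=[13, 39] -> max=39

Answer: 37 24 41 41 10 21 21 18 35 35 41 41 34 29 39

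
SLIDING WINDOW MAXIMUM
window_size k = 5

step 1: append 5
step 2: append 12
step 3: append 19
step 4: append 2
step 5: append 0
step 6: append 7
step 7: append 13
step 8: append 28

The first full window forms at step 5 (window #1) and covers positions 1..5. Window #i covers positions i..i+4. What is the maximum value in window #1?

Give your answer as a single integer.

step 1: append 5 -> window=[5] (not full yet)
step 2: append 12 -> window=[5, 12] (not full yet)
step 3: append 19 -> window=[5, 12, 19] (not full yet)
step 4: append 2 -> window=[5, 12, 19, 2] (not full yet)
step 5: append 0 -> window=[5, 12, 19, 2, 0] -> max=19
Window #1 max = 19

Answer: 19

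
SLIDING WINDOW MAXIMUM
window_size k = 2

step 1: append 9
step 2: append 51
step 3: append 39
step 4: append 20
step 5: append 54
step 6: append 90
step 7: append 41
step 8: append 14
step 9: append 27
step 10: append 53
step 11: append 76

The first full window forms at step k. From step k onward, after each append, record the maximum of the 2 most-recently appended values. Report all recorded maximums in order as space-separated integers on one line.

step 1: append 9 -> window=[9] (not full yet)
step 2: append 51 -> window=[9, 51] -> max=51
step 3: append 39 -> window=[51, 39] -> max=51
step 4: append 20 -> window=[39, 20] -> max=39
step 5: append 54 -> window=[20, 54] -> max=54
step 6: append 90 -> window=[54, 90] -> max=90
step 7: append 41 -> window=[90, 41] -> max=90
step 8: append 14 -> window=[41, 14] -> max=41
step 9: append 27 -> window=[14, 27] -> max=27
step 10: append 53 -> window=[27, 53] -> max=53
step 11: append 76 -> window=[53, 76] -> max=76

Answer: 51 51 39 54 90 90 41 27 53 76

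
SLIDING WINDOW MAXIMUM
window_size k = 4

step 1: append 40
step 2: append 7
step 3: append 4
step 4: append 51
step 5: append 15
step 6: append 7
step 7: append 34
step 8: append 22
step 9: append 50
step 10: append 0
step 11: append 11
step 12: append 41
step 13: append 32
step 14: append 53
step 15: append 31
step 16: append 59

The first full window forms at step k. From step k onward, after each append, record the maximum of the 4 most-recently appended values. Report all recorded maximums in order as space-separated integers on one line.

Answer: 51 51 51 51 34 50 50 50 50 41 53 53 59

Derivation:
step 1: append 40 -> window=[40] (not full yet)
step 2: append 7 -> window=[40, 7] (not full yet)
step 3: append 4 -> window=[40, 7, 4] (not full yet)
step 4: append 51 -> window=[40, 7, 4, 51] -> max=51
step 5: append 15 -> window=[7, 4, 51, 15] -> max=51
step 6: append 7 -> window=[4, 51, 15, 7] -> max=51
step 7: append 34 -> window=[51, 15, 7, 34] -> max=51
step 8: append 22 -> window=[15, 7, 34, 22] -> max=34
step 9: append 50 -> window=[7, 34, 22, 50] -> max=50
step 10: append 0 -> window=[34, 22, 50, 0] -> max=50
step 11: append 11 -> window=[22, 50, 0, 11] -> max=50
step 12: append 41 -> window=[50, 0, 11, 41] -> max=50
step 13: append 32 -> window=[0, 11, 41, 32] -> max=41
step 14: append 53 -> window=[11, 41, 32, 53] -> max=53
step 15: append 31 -> window=[41, 32, 53, 31] -> max=53
step 16: append 59 -> window=[32, 53, 31, 59] -> max=59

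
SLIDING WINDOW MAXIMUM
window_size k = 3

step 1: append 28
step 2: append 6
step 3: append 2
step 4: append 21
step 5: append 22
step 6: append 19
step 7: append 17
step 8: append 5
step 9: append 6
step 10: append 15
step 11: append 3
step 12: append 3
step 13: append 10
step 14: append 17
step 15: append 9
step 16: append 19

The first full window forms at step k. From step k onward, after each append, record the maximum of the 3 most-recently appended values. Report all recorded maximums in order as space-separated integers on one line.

Answer: 28 21 22 22 22 19 17 15 15 15 10 17 17 19

Derivation:
step 1: append 28 -> window=[28] (not full yet)
step 2: append 6 -> window=[28, 6] (not full yet)
step 3: append 2 -> window=[28, 6, 2] -> max=28
step 4: append 21 -> window=[6, 2, 21] -> max=21
step 5: append 22 -> window=[2, 21, 22] -> max=22
step 6: append 19 -> window=[21, 22, 19] -> max=22
step 7: append 17 -> window=[22, 19, 17] -> max=22
step 8: append 5 -> window=[19, 17, 5] -> max=19
step 9: append 6 -> window=[17, 5, 6] -> max=17
step 10: append 15 -> window=[5, 6, 15] -> max=15
step 11: append 3 -> window=[6, 15, 3] -> max=15
step 12: append 3 -> window=[15, 3, 3] -> max=15
step 13: append 10 -> window=[3, 3, 10] -> max=10
step 14: append 17 -> window=[3, 10, 17] -> max=17
step 15: append 9 -> window=[10, 17, 9] -> max=17
step 16: append 19 -> window=[17, 9, 19] -> max=19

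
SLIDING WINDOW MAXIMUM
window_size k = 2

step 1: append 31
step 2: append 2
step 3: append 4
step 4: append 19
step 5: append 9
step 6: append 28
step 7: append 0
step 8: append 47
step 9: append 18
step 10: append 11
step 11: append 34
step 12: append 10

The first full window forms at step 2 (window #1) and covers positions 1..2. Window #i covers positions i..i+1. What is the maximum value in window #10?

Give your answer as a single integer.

step 1: append 31 -> window=[31] (not full yet)
step 2: append 2 -> window=[31, 2] -> max=31
step 3: append 4 -> window=[2, 4] -> max=4
step 4: append 19 -> window=[4, 19] -> max=19
step 5: append 9 -> window=[19, 9] -> max=19
step 6: append 28 -> window=[9, 28] -> max=28
step 7: append 0 -> window=[28, 0] -> max=28
step 8: append 47 -> window=[0, 47] -> max=47
step 9: append 18 -> window=[47, 18] -> max=47
step 10: append 11 -> window=[18, 11] -> max=18
step 11: append 34 -> window=[11, 34] -> max=34
Window #10 max = 34

Answer: 34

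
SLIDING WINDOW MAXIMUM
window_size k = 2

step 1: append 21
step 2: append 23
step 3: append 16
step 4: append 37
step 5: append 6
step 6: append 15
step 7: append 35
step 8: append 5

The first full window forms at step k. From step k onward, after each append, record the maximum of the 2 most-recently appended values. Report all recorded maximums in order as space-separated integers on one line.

step 1: append 21 -> window=[21] (not full yet)
step 2: append 23 -> window=[21, 23] -> max=23
step 3: append 16 -> window=[23, 16] -> max=23
step 4: append 37 -> window=[16, 37] -> max=37
step 5: append 6 -> window=[37, 6] -> max=37
step 6: append 15 -> window=[6, 15] -> max=15
step 7: append 35 -> window=[15, 35] -> max=35
step 8: append 5 -> window=[35, 5] -> max=35

Answer: 23 23 37 37 15 35 35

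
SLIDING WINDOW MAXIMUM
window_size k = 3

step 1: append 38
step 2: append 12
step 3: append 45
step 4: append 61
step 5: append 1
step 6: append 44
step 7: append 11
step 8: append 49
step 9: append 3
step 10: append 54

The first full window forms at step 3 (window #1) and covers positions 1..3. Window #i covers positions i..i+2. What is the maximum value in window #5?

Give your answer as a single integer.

Answer: 44

Derivation:
step 1: append 38 -> window=[38] (not full yet)
step 2: append 12 -> window=[38, 12] (not full yet)
step 3: append 45 -> window=[38, 12, 45] -> max=45
step 4: append 61 -> window=[12, 45, 61] -> max=61
step 5: append 1 -> window=[45, 61, 1] -> max=61
step 6: append 44 -> window=[61, 1, 44] -> max=61
step 7: append 11 -> window=[1, 44, 11] -> max=44
Window #5 max = 44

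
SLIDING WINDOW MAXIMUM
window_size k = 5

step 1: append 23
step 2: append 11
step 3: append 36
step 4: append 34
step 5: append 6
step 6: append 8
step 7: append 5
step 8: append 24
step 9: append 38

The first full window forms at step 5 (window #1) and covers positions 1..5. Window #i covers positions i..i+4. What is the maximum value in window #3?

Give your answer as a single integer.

step 1: append 23 -> window=[23] (not full yet)
step 2: append 11 -> window=[23, 11] (not full yet)
step 3: append 36 -> window=[23, 11, 36] (not full yet)
step 4: append 34 -> window=[23, 11, 36, 34] (not full yet)
step 5: append 6 -> window=[23, 11, 36, 34, 6] -> max=36
step 6: append 8 -> window=[11, 36, 34, 6, 8] -> max=36
step 7: append 5 -> window=[36, 34, 6, 8, 5] -> max=36
Window #3 max = 36

Answer: 36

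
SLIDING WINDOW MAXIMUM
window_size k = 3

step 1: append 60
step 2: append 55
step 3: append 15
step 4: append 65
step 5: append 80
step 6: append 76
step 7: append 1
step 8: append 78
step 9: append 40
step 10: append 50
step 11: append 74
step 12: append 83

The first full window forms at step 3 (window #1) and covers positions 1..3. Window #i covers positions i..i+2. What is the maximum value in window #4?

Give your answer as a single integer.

Answer: 80

Derivation:
step 1: append 60 -> window=[60] (not full yet)
step 2: append 55 -> window=[60, 55] (not full yet)
step 3: append 15 -> window=[60, 55, 15] -> max=60
step 4: append 65 -> window=[55, 15, 65] -> max=65
step 5: append 80 -> window=[15, 65, 80] -> max=80
step 6: append 76 -> window=[65, 80, 76] -> max=80
Window #4 max = 80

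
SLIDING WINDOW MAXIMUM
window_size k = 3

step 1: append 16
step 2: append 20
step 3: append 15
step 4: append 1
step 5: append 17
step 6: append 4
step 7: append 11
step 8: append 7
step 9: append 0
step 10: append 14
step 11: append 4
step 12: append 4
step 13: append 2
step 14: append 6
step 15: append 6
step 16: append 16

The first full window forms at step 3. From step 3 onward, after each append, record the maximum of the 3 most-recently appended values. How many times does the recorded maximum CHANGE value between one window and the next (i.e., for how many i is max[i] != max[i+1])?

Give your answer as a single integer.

step 1: append 16 -> window=[16] (not full yet)
step 2: append 20 -> window=[16, 20] (not full yet)
step 3: append 15 -> window=[16, 20, 15] -> max=20
step 4: append 1 -> window=[20, 15, 1] -> max=20
step 5: append 17 -> window=[15, 1, 17] -> max=17
step 6: append 4 -> window=[1, 17, 4] -> max=17
step 7: append 11 -> window=[17, 4, 11] -> max=17
step 8: append 7 -> window=[4, 11, 7] -> max=11
step 9: append 0 -> window=[11, 7, 0] -> max=11
step 10: append 14 -> window=[7, 0, 14] -> max=14
step 11: append 4 -> window=[0, 14, 4] -> max=14
step 12: append 4 -> window=[14, 4, 4] -> max=14
step 13: append 2 -> window=[4, 4, 2] -> max=4
step 14: append 6 -> window=[4, 2, 6] -> max=6
step 15: append 6 -> window=[2, 6, 6] -> max=6
step 16: append 16 -> window=[6, 6, 16] -> max=16
Recorded maximums: 20 20 17 17 17 11 11 14 14 14 4 6 6 16
Changes between consecutive maximums: 6

Answer: 6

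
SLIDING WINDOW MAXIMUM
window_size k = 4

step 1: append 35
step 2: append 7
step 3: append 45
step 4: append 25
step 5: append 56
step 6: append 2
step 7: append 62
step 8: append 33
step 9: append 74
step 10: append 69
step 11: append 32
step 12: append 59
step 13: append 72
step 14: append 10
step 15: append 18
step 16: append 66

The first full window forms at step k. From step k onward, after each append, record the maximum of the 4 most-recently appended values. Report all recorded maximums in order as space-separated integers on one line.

step 1: append 35 -> window=[35] (not full yet)
step 2: append 7 -> window=[35, 7] (not full yet)
step 3: append 45 -> window=[35, 7, 45] (not full yet)
step 4: append 25 -> window=[35, 7, 45, 25] -> max=45
step 5: append 56 -> window=[7, 45, 25, 56] -> max=56
step 6: append 2 -> window=[45, 25, 56, 2] -> max=56
step 7: append 62 -> window=[25, 56, 2, 62] -> max=62
step 8: append 33 -> window=[56, 2, 62, 33] -> max=62
step 9: append 74 -> window=[2, 62, 33, 74] -> max=74
step 10: append 69 -> window=[62, 33, 74, 69] -> max=74
step 11: append 32 -> window=[33, 74, 69, 32] -> max=74
step 12: append 59 -> window=[74, 69, 32, 59] -> max=74
step 13: append 72 -> window=[69, 32, 59, 72] -> max=72
step 14: append 10 -> window=[32, 59, 72, 10] -> max=72
step 15: append 18 -> window=[59, 72, 10, 18] -> max=72
step 16: append 66 -> window=[72, 10, 18, 66] -> max=72

Answer: 45 56 56 62 62 74 74 74 74 72 72 72 72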